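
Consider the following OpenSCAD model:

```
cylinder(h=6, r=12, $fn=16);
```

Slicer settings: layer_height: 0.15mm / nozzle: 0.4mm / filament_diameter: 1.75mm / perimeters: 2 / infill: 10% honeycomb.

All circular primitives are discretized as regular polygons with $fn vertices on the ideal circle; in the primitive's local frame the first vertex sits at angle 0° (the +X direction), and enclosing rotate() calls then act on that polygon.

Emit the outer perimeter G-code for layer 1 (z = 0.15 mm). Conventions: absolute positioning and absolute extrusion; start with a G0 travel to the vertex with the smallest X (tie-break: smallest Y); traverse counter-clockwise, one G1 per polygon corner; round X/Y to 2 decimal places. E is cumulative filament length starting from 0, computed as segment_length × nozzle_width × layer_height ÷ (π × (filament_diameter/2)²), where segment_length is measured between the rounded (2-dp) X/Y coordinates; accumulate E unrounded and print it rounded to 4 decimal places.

G0 X-12.00 Y0.00 Z0.15
G1 X-11.09 Y-4.59 E0.1167
G1 X-8.49 Y-8.49 E0.2336
G1 X-4.59 Y-11.09 E0.3506
G1 X0.00 Y-12.00 E0.4673
G1 X4.59 Y-11.09 E0.5840
G1 X8.49 Y-8.49 E0.7009
G1 X11.09 Y-4.59 E0.8179
G1 X12.00 Y0.00 E0.9346
G1 X11.09 Y4.59 E1.0513
G1 X8.49 Y8.49 E1.1682
G1 X4.59 Y11.09 E1.2852
G1 X0.00 Y12.00 E1.4019
G1 X-4.59 Y11.09 E1.5186
G1 X-8.49 Y8.49 E1.6355
G1 X-11.09 Y4.59 E1.7525
G1 X-12.00 Y0.00 E1.8692

At z = 0.15 mm: the r=12 cylinder contributes a regular 16-gon of circumradius 12. The outline is a single polygon with 16 vertices. Extrusion per mm of travel: 0.4 × 0.15 / (π × 0.875²) = 0.024945. Accumulating E over each segment gives final E = 1.8692.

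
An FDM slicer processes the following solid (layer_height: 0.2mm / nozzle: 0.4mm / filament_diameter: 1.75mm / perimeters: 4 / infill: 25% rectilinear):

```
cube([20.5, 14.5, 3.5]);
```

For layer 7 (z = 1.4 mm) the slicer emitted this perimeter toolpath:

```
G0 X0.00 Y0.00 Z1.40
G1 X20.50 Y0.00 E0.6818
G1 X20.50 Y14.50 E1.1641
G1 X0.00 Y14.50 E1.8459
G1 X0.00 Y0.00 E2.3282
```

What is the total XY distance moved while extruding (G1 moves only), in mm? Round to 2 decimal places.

70.00 mm

Sum the Euclidean lengths of each G1 segment: total = 70.00 mm.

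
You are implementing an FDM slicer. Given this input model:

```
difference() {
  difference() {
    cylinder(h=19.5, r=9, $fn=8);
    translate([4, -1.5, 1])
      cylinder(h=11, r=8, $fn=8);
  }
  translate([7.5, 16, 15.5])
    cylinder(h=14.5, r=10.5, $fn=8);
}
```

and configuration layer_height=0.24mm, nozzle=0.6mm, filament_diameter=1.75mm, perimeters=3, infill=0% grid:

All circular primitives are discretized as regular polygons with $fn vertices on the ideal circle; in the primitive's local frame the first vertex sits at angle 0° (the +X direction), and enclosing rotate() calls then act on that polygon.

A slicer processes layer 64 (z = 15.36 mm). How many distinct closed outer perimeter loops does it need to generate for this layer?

At z = 15.36 mm: the r=9 cylinder gives a regular 8-gon of circumradius 9 (constant along its height); the cylinder at (4, -1.5) is not intersected at this z (z outside [1, 12]); After the difference (first − rest): none of the subtracted shapes is present at this height, so the r=9 cylinder is unchanged — 1 connected region; the cylinder at (7.5, 16) is absent (z outside [15.5, 30]); After the difference (first − rest): none of the subtracted shapes is present at this height, so the result so far is unchanged — 1 connected region. The result has 1 disconnected region.

1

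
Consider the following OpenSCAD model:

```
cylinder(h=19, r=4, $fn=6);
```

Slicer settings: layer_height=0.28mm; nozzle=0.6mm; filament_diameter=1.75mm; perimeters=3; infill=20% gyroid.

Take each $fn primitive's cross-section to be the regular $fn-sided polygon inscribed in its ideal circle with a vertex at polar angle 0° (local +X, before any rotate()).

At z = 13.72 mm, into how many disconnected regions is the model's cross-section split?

At z = 13.72 mm: the r=4 cylinder contributes a regular 6-gon of circumradius 4. The result has 1 disconnected region.

1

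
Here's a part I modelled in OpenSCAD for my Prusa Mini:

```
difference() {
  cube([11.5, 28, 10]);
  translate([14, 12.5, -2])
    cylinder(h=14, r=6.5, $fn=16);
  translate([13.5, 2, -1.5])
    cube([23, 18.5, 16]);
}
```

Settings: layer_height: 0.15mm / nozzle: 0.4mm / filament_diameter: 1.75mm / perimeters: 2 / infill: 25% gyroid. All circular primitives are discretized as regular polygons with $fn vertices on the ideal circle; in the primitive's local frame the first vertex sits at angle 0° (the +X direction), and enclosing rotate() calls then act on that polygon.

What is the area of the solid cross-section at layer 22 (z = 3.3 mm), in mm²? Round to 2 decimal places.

At z = 3.3 mm: the 11.5×28 cube contributes its full rectangle (area 322.00 mm²); the r=6.5 cylinder at (14, 12.5) gives a regular 16-gon of circumradius 6.5 (constant along its height) (area = (16/2)·6.500²·sin(360°/16) = 129.35 mm²); the 23×18.5 cube at (13.5, 2) contributes its full rectangle (area 425.50 mm²); Subtracting the remaining from the first: starting from the 11.5×28 cube (322.00 mm²), the r=6.5 cylinder at (14, 12.5) partially overlaps it — only the 33.42 mm² overlap (of its 129.35 mm²) is removed, clipping the outline; the 23×18.5 cube at (13.5, 2) misses the remaining region (no effect) — area = 288.58 mm². Overall, the cross-section is a single solid region. Net area = 288.58 mm².

288.58 mm²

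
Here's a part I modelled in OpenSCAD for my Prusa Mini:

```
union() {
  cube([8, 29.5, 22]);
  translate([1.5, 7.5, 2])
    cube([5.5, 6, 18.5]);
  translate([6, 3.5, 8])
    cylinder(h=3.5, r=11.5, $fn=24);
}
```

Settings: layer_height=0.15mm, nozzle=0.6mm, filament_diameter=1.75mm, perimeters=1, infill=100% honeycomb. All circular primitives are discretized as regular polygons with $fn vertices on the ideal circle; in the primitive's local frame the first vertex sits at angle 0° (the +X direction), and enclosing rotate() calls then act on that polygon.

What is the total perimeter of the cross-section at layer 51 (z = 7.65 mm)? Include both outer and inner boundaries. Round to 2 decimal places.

At z = 7.65 mm: the cube is present — its section is the full 8×29.5 rectangle (perimeter 75.00 mm); the cube at (1.5, 7.5) is present — its section is the full 5.5×6 rectangle (perimeter 23.00 mm); the cylinder at (6, 3.5) is absent (z outside [8, 11.5]); Merging all regions: the 5.5×6 cube at (1.5, 7.5) lies entirely inside the 8×29.5 cube, so the union is just the 8×29.5 cube — boundary = 75.00 mm. Overall, the cross-section is a single solid region. Total boundary length (outer) = 75.00 mm.

75.00 mm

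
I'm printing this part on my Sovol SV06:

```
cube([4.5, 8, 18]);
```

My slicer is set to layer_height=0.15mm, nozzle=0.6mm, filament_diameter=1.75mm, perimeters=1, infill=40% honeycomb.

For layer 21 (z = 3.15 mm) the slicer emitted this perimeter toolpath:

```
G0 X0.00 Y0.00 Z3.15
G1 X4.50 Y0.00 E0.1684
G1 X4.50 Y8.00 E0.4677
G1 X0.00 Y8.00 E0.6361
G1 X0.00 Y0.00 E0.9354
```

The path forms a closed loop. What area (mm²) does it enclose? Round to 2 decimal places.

36.00 mm²

Apply the shoelace formula to the sequence of (X, Y) vertices; enclosed area = 36.00 mm².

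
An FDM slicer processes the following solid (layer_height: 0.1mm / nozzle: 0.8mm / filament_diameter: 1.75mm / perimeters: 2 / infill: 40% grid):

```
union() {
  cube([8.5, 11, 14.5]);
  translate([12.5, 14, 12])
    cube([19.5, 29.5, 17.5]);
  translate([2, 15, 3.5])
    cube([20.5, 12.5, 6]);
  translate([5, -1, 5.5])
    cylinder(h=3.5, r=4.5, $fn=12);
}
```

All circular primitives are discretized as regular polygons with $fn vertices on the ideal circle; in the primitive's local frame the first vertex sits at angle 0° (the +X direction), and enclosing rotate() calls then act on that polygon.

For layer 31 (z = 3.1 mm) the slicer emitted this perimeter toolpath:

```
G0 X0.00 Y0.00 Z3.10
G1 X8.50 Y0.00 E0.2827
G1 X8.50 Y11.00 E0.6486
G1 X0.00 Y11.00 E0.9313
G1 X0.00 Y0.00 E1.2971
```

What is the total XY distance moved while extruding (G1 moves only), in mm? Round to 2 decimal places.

39.00 mm

Sum the Euclidean lengths of each G1 segment: total = 39.00 mm.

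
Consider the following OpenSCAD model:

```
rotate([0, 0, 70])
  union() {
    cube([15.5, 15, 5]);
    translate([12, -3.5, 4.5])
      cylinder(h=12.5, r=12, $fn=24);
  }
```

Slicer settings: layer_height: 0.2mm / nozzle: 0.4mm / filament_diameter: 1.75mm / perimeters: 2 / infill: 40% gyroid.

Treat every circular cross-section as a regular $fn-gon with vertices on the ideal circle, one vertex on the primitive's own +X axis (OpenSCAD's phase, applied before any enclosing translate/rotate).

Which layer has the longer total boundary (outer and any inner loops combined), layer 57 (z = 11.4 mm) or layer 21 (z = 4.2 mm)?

Layer 57 (z = 11.4): the cube is absent (z outside [0, 5]); the r=12 cylinder at (12, -3.5) gives a regular 24-gon of circumradius 12 (constant along its height) (perimeter = 2·24·12.000·sin(180°/24) = 75.18 mm); Combining (union): only the r=12 cylinder at (12, -3.5) is present, so the union is just that shape — boundary = 75.18 mm; (whole slice rotated 70° about Z — lengths, areas and connectivity unchanged). So its perimeter = 75.18 mm. Layer 21 (z = 4.2): the cube (footprint 15.5×15) is included at this height (perimeter 61.00 mm); the cylinder at (12, -3.5) does not reach this height (z outside [4.5, 17]); Merging all regions: only the 15.5×15 cube is present, so the union is just that shape — boundary = 61.00 mm; (whole slice rotated 70° about Z — lengths, areas and connectivity unchanged). So its perimeter = 61.00 mm. Layer 57 is larger (75.18 vs 61.00 mm).

layer 57 (z = 11.4 mm)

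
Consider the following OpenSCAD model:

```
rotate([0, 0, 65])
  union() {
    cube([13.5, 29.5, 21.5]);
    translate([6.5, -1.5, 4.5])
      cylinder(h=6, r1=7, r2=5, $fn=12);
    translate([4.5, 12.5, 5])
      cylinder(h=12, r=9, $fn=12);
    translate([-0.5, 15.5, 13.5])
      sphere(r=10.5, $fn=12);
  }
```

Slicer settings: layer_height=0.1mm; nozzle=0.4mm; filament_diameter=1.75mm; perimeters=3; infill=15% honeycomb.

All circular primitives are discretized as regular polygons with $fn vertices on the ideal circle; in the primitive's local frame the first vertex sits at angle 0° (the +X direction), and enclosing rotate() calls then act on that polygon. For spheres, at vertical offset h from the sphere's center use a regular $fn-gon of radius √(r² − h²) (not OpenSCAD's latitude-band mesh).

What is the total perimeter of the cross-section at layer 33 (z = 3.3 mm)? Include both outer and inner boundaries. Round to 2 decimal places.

90.06 mm

At z = 3.3 mm: the 13.5×29.5 cube contributes its full rectangle (perimeter 86.00 mm); the cone at (6.5, -1.5) is absent (z outside [4.5, 10.5]); the cylinder at (4.5, 12.5) is not intersected at this z (z outside [5, 17]); the r=10.5 sphere at (-0.5, 15.5) slices to a regular 12-gon of circumradius 2.492 (√(r²−h²) with h=10.2 from center) (perimeter = 2·12·2.492·sin(180°/12) = 15.48 mm); Merging all regions: the regions partially overlap (shared area 6.89 mm²), so the edge portions inside another operand are dropped and the merged outline is re-measured after clipping — boundary = 90.06 mm; (whole slice rotated 65° about Z — lengths, areas and connectivity unchanged). Overall, the cross-section is a single solid region. Total boundary length (outer) = 90.06 mm.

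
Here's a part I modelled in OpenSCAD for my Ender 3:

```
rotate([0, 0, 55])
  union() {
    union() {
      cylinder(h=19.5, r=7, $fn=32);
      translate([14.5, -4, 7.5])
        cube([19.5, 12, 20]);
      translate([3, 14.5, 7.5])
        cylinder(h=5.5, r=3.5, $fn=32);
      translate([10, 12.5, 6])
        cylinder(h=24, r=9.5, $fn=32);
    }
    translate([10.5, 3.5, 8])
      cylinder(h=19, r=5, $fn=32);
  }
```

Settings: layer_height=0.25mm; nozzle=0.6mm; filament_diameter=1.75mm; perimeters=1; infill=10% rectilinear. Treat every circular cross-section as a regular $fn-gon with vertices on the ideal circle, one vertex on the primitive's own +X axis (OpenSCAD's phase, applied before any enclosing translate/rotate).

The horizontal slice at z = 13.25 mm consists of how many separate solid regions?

1

At z = 13.25 mm: the r=7 cylinder contributes a regular 32-gon of circumradius 7; the cube at (14.5, -4) is present — its section is the full 19.5×12 rectangle; the cylinder at (3, 14.5) is not intersected at this z (z outside [7.5, 13]); the r=9.5 cylinder at (10, 12.5) gives a regular 32-gon of circumradius 9.5 (constant along its height); Taking the union: the regions partially overlap (shared area 9.87 mm²), so overlapping operands fuse into one piece — 1 connected region; the cylinder at (10.5, 3.5): section is a regular 32-gon, circumradius r=5; Combining (union): the regions partially overlap (shared area 44.61 mm²), so overlapping operands fuse into one piece — 1 connected region; (whole slice rotated 55° about Z — lengths, areas and connectivity unchanged). The result has 1 disconnected region.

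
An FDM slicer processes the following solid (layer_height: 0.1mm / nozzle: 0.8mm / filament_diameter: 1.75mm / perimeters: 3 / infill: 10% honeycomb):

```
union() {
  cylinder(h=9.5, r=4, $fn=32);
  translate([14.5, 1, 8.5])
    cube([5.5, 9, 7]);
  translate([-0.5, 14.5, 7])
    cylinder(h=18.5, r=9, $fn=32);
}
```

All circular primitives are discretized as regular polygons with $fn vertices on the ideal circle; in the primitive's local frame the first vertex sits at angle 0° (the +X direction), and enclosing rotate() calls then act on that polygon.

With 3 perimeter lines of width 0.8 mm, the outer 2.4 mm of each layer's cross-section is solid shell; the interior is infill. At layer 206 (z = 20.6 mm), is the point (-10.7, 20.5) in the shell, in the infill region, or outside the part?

At z = 20.6 mm: the cylinder is not intersected at this z (z outside [0, 9.5]); the cube at (14.5, 1) is absent (z outside [8.5, 15.5]); the r=9 cylinder at (-0.5, 14.5) gives a regular 32-gon of circumradius 9 (constant along its height); Taking the union: only the r=9 cylinder at (-0.5, 14.5) is present, so the union is just that shape — 1 connected region. Overall, the cross-section is a single solid region. The nearest boundary edge runs (-7.98, 19.50)→(-8.81, 17.94); distance from the point to it = 2.87 mm. The point is not inside any of the regions above, so it lies outside the cross-section (2.87 mm from the nearest boundary).

outside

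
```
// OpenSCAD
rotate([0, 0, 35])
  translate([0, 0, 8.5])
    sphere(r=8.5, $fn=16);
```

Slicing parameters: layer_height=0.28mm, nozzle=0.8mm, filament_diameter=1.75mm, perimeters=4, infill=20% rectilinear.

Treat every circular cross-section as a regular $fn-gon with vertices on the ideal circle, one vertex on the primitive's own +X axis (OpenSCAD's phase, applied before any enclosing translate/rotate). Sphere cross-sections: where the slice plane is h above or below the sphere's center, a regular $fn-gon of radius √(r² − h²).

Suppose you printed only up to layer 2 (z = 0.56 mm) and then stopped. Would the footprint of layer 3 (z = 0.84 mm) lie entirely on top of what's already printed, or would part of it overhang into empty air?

part overhangs

Compare the two slices. At z = 0.56: the sphere: section is a regular 16-gon, circumradius = √(r²−h²) = √(8.5²−7.94²) = 3.034 (area = (16/2)·3.034²·sin(360°/16) = 28.19 mm²); (rotated 35° about Z; rotation is an isometry so areas/perimeters/island counts are preserved). At z = 0.84: the r=8.5 sphere contributes a regular 16-gon of circumradius √(8.5²−7.66²) = 3.684 (area = (16/2)·3.684²·sin(360°/16) = 41.56 mm²); (rotated 35° about Z; rotation is an isometry so areas/perimeters/island counts are preserved). Checking containment: at z = 0.84 the cross-section extends beyond the z = 0.56 cross-section by about 13.37 mm².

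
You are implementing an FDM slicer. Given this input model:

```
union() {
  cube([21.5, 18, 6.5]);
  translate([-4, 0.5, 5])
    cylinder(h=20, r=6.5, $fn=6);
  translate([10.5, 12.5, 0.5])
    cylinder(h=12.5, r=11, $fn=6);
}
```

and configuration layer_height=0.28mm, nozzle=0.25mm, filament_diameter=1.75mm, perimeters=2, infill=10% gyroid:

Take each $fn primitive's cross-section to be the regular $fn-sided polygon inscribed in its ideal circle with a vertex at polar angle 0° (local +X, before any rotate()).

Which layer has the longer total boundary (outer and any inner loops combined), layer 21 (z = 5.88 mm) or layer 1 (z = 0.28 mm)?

Layer 21 (z = 5.88): the cube is present — its section is the full 21.5×18 rectangle (perimeter 79.00 mm); the r=6.5 cylinder at (-4, 0.5) gives a regular 6-gon of circumradius 6.5 (constant along its height) (perimeter = 2·6·6.500·sin(180°/6) = 39.00 mm); the r=11 cylinder at (10.5, 12.5) gives a regular 6-gon of circumradius 11 (constant along its height) (perimeter = 2·6·11.000·sin(180°/6) = 66.00 mm); Combining (union): the regions partially overlap (shared area 266.88 mm²), so the edge portions inside another operand are dropped and the merged outline is re-measured after clipping — boundary = 110.30 mm. So its perimeter = 110.30 mm. Layer 1 (z = 0.28): the cube is present — its section is the full 21.5×18 rectangle (perimeter 79.00 mm); the cylinder at (-4, 0.5) is not intersected at this z (z outside [5, 25]); the cylinder at (10.5, 12.5) is not intersected at this z (z outside [0.5, 13]); Taking the union: only the 21.5×18 cube is present, so the union is just that shape — boundary = 79.00 mm. So its perimeter = 79.00 mm. Layer 21 is larger (110.30 vs 79.00 mm).

layer 21 (z = 5.88 mm)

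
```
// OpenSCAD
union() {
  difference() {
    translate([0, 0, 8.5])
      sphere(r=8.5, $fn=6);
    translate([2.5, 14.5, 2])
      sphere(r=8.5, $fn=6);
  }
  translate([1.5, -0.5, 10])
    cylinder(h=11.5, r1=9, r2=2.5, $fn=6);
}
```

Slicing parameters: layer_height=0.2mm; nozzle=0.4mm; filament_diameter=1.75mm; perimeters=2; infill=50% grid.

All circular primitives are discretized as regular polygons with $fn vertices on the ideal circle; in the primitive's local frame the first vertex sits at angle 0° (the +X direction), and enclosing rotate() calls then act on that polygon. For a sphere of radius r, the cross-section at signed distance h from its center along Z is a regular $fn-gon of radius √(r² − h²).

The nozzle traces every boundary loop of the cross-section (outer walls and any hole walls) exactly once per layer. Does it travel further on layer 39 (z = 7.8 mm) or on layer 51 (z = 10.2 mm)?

Layer 39 (z = 7.8): the r=8.5 sphere slices to a regular 6-gon of circumradius 8.471 (√(r²−h²) with h=0.7 from center) (perimeter = 2·6·8.471·sin(180°/6) = 50.83 mm); the sphere at (2.5, 14.5): section is a regular 6-gon, circumradius = √(r²−h²) = √(8.5²−5.8²) = 6.214 (perimeter = 2·6·6.214·sin(180°/6) = 37.28 mm); After the difference (first − rest): starting from the r=8.5 sphere, the r=8.5 sphere at (2.5, 14.5) misses the remaining region (no effect) — boundary = 50.83 mm; the cone at (1.5, -0.5) is absent (z outside [10, 21.5]); Merging all regions: only the result so far is present, so the union is just that shape — boundary = 50.83 mm. So its perimeter = 50.83 mm. Layer 51 (z = 10.2): the r=8.5 sphere contributes a regular 6-gon of circumradius √(8.5²−1.7²) = 8.328 (perimeter = 2·6·8.328·sin(180°/6) = 49.97 mm); the sphere at (2.5, 14.5): section is a regular 6-gon, circumradius = √(r²−h²) = √(8.5²−8.2²) = 2.238 (perimeter = 2·6·2.238·sin(180°/6) = 13.43 mm); After the difference (first − rest): starting from the r=8.5 sphere, the r=8.5 sphere at (2.5, 14.5) misses the remaining region (no effect) — boundary = 49.97 mm; the cone at (1.5, -0.5) contributes a regular 6-gon of circumradius 8.887 (interpolated between r1=9 and r2=2.5 at t=0.017) (perimeter = 2·6·8.887·sin(180°/6) = 53.32 mm); Taking the union: the regions partially overlap (shared area 166.37 mm²), so the edge portions inside another operand are dropped and the merged outline is re-measured after clipping — boundary = 55.22 mm. So its perimeter = 55.22 mm. Layer 51 is larger (55.22 vs 50.83 mm).

layer 51 (z = 10.2 mm)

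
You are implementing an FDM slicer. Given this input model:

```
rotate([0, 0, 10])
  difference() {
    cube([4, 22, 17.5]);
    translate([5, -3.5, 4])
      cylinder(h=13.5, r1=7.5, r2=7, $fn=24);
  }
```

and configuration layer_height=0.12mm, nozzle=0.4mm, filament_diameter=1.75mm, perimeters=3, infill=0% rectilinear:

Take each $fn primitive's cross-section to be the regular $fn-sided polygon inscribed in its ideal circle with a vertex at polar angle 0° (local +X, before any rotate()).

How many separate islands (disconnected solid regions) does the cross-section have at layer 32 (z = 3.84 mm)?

1

At z = 3.84 mm: the cube (footprint 4×22) is included at this height; the cone at (5, -3.5) is absent (z outside [4, 17.5]); Taking the first minus the rest: none of the subtracted shapes is present at this height, so the 4×22 cube is unchanged — 1 connected region; (rotated 10° about Z; rotation is an isometry so areas/perimeters/island counts are preserved). Overall, the cross-section is a single solid region. Island count = 1.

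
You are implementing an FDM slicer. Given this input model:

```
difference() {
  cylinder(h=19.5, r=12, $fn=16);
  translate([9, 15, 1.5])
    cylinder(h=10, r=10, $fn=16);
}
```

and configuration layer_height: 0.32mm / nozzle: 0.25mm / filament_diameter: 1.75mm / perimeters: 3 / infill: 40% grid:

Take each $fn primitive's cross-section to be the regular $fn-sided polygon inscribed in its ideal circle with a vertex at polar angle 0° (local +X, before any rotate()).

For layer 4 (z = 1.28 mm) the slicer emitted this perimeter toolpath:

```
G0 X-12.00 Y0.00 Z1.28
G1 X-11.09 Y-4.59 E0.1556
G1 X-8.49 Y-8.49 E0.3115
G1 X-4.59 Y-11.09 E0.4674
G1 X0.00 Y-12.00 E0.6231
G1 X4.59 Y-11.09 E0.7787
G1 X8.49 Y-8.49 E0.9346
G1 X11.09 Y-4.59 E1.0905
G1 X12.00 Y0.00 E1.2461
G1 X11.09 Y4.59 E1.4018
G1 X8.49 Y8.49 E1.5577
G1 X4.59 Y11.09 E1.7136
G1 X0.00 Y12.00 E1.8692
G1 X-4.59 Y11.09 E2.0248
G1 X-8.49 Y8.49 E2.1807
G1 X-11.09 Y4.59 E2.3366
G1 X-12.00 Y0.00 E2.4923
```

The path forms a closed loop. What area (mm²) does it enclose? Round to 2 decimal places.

441.06 mm²

Apply the shoelace formula to the sequence of (X, Y) vertices; enclosed area = 441.06 mm².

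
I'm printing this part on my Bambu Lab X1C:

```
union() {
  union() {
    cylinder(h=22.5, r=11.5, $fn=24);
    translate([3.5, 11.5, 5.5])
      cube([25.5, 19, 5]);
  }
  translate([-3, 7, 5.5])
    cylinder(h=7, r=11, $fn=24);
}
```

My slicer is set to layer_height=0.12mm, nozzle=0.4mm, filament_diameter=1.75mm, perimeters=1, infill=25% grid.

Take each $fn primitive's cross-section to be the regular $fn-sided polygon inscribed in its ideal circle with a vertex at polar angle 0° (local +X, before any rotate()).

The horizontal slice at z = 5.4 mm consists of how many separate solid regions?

At z = 5.4 mm: the r=11.5 cylinder gives a regular 24-gon of circumradius 11.5 (constant along its height); the cube at (3.5, 11.5) is absent (z outside [5.5, 10.5]); Merging all regions: only the r=11.5 cylinder is present, so the union is just that shape — 1 connected region; the cylinder at (-3, 7) does not reach this height (z outside [5.5, 12.5]); Merging all regions: only that combined region is present, so the union is just that shape — 1 connected region. The result has 1 disconnected region.

1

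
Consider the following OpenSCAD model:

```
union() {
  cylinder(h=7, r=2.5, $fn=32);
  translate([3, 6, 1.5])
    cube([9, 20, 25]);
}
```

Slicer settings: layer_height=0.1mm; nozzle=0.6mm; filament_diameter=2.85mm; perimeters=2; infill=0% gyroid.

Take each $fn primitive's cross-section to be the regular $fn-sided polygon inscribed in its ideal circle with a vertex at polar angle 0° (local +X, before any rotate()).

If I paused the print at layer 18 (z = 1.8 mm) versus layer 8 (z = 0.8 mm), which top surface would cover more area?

Layer 18 (z = 1.8): the r=2.5 cylinder gives a regular 32-gon of circumradius 2.5 (constant along its height) (area = (32/2)·2.500²·sin(360°/32) = 19.51 mm²); the cube at (3, 6) (footprint 9×20) is included at this height (area 180.00 mm²); Taking the union: the 2 present regions are separate (no shared area or edge), so areas and boundary lengths simply add and each stays a separate island — area = 199.51 mm². So its area = 199.51 mm². Layer 8 (z = 0.8): the cylinder: section is a regular 32-gon, circumradius r=2.5 (area = (32/2)·2.500²·sin(360°/32) = 19.51 mm²); the cube at (3, 6) does not reach this height (z outside [1.5, 26.5]); Taking the union: only the r=2.5 cylinder is present, so the union is just that shape — area = 19.51 mm². So its area = 19.51 mm². Layer 18 is larger (199.51 vs 19.51 mm²).

layer 18 (z = 1.8 mm)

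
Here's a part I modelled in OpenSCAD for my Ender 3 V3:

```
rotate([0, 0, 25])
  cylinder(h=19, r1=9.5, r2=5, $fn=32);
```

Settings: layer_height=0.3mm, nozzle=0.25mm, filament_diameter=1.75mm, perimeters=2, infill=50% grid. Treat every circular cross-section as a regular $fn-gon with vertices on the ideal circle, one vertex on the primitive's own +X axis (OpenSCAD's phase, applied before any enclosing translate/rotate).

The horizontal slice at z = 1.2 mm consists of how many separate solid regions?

At z = 1.2 mm: the cone (r1=9.5→r2=5) has section circumradius 9.216 here — a regular 32-gon; (whole slice rotated 25° about Z — lengths, areas and connectivity unchanged). The result has 1 disconnected region.

1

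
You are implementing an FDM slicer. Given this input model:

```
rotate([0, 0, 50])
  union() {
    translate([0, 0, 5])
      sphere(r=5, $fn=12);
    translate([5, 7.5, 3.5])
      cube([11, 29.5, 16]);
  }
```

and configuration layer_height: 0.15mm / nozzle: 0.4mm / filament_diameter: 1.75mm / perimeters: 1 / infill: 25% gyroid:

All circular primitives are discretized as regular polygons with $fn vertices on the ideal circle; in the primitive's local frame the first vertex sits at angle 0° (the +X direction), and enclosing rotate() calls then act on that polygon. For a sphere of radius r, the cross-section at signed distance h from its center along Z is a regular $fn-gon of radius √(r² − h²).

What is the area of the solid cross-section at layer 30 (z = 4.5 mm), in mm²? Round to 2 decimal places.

At z = 4.5 mm: the r=5 sphere slices to a regular 12-gon of circumradius 4.975 (√(r²−h²) with h=0.5 from center) (area = (12/2)·4.975²·sin(360°/12) = 74.25 mm²); the cube at (5, 7.5) (footprint 11×29.5) is included at this height (area 324.50 mm²); Combining (union): the 2 present regions are separate (no shared area or edge), so areas and boundary lengths simply add and each stays a separate island — area = 398.75 mm²; (whole slice rotated 50° about Z — lengths, areas and connectivity unchanged). Overall, the cross-section has 2 separate islands. Net area = 398.75 mm².

398.75 mm²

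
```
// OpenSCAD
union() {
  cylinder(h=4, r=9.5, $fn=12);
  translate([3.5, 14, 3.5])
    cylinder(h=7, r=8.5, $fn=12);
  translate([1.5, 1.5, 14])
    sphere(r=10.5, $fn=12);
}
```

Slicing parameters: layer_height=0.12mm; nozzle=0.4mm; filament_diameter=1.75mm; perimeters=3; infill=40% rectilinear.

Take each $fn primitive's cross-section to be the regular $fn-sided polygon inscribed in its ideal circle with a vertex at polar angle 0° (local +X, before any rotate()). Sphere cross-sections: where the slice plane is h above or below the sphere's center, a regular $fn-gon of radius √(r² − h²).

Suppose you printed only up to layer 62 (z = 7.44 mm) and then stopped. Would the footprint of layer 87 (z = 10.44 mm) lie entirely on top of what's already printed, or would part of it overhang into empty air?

Compare the two slices. At z = 7.44: the cylinder does not reach this height (z outside [0, 4]); the cylinder at (3.5, 14): section is a regular 12-gon, circumradius r=8.5 (area = (12/2)·8.500²·sin(360°/12) = 216.75 mm²); the r=10.5 sphere at (1.5, 1.5) slices to a regular 12-gon of circumradius 8.199 (√(r²−h²) with h=6.56 from center) (area = (12/2)·8.199²·sin(360°/12) = 201.65 mm²); Combining (union): the regions partially overlap — summed areas 418.40 mm² minus the doubly-counted overlap 25.64 mm² gives 392.76 mm² — area = 392.76 mm². At z = 10.44: the cylinder is absent (z outside [0, 4]); the r=8.5 cylinder at (3.5, 14) contributes a regular 12-gon of circumradius 8.5 (area = (12/2)·8.500²·sin(360°/12) = 216.75 mm²); the r=10.5 sphere at (1.5, 1.5) slices to a regular 12-gon of circumradius 9.878 (√(r²−h²) with h=3.56 from center) (area = (12/2)·9.878²·sin(360°/12) = 292.73 mm²); Merging all regions: the regions partially overlap — summed areas 509.48 mm² minus the doubly-counted overlap 46.36 mm² gives 463.12 mm² — area = 463.12 mm². Checking containment: at z = 10.44 the cross-section extends beyond the z = 7.44 cross-section by about 70.35 mm².

part overhangs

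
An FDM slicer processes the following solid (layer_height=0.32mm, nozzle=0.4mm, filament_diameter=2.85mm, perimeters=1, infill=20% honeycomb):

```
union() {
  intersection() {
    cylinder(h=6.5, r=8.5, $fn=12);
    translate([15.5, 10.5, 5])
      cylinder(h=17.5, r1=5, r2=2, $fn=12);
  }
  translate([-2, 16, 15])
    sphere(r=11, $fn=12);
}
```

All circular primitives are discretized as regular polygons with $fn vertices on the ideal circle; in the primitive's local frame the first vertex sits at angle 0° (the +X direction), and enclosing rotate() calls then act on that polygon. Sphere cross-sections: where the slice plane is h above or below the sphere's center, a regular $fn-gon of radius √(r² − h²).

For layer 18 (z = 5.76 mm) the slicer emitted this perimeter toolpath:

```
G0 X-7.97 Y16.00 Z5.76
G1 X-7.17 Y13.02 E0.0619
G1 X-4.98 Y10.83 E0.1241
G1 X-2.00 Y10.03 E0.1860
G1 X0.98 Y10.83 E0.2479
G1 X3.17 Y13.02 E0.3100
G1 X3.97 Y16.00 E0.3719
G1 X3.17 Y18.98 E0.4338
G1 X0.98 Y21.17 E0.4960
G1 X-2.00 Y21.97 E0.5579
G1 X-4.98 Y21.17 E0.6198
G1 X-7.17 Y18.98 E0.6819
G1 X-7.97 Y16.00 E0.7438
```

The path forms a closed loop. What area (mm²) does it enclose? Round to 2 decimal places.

Apply the shoelace formula to the sequence of (X, Y) vertices; enclosed area = 106.86 mm².

106.86 mm²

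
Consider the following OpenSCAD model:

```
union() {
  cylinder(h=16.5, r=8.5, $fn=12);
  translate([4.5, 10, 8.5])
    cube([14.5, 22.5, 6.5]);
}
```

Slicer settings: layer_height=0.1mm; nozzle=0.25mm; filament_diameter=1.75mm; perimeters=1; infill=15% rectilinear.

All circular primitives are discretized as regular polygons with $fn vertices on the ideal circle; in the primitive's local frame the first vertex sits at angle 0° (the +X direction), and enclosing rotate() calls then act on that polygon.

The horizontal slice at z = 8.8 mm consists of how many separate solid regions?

At z = 8.8 mm: the r=8.5 cylinder contributes a regular 12-gon of circumradius 8.5; the 14.5×22.5 cube at (4.5, 10) contributes its full rectangle; Combining (union): the 2 present regions are separate (no shared area or edge), so areas and boundary lengths simply add and each stays a separate island — 2 connected regions. The result has 2 disconnected regions.

2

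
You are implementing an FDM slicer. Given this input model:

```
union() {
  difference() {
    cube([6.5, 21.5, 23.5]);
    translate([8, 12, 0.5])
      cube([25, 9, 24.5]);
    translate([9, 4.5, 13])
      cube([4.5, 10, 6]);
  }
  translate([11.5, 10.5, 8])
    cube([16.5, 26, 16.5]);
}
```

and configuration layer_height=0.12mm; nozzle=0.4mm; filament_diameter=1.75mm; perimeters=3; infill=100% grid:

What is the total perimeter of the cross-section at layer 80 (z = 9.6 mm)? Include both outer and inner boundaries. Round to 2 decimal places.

141.00 mm

At z = 9.6 mm: the cube (footprint 6.5×21.5) is included at this height (perimeter 56.00 mm); the cube at (8, 12) is present — its section is the full 25×9 rectangle (perimeter 68.00 mm); the cube at (9, 4.5) does not reach this height (z outside [13, 19]); Subtracting the remaining from the first: starting from the 6.5×21.5 cube, the 25×9 cube at (8, 12) misses the remaining region (no effect) — boundary = 56.00 mm; the 16.5×26 cube at (11.5, 10.5) contributes its full rectangle (perimeter 85.00 mm); Combining (union): the 2 present regions are separate (no shared area or edge), so areas and boundary lengths simply add and each stays a separate island — boundary = 141.00 mm. Overall, the cross-section has 2 separate islands. Total boundary length (outer) = 141.00 mm.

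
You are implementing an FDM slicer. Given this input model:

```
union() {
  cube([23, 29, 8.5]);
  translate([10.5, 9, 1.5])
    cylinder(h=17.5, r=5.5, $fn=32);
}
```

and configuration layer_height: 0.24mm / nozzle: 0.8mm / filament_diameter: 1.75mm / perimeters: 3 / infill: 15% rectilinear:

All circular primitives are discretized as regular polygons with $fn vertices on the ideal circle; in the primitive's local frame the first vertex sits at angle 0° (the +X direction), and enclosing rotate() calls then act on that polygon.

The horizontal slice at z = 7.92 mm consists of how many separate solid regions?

At z = 7.92 mm: the cube is present — its section is the full 23×29 rectangle; the cylinder at (10.5, 9): section is a regular 32-gon, circumradius r=5.5; Combining (union): the r=5.5 cylinder at (10.5, 9) lies entirely inside the 23×29 cube, so the union is just the 23×29 cube — 1 connected region. The result has 1 disconnected region.

1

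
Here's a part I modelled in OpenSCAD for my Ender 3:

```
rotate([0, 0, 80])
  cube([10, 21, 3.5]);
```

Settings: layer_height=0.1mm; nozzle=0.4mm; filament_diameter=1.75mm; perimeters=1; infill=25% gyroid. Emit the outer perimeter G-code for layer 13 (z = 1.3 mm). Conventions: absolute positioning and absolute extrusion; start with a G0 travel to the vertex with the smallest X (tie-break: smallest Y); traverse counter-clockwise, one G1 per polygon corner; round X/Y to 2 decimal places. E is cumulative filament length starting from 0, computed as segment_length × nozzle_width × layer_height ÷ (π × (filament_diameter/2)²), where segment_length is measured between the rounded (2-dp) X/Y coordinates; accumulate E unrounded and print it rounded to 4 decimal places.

G0 X-20.68 Y3.65 Z1.30
G1 X0.00 Y0.00 E0.3492
G1 X1.74 Y9.85 E0.5156
G1 X-18.94 Y13.49 E0.8648
G1 X-20.68 Y3.65 E1.0309

At z = 1.3 mm: the cube (footprint 10×21) is included at this height; (whole slice rotated 80° about Z — lengths, areas and connectivity unchanged). The outline is a single polygon with 4 vertices. Extrusion per mm of travel: 0.4 × 0.1 / (π × 0.875²) = 0.016630. Accumulating E over each segment gives final E = 1.0309.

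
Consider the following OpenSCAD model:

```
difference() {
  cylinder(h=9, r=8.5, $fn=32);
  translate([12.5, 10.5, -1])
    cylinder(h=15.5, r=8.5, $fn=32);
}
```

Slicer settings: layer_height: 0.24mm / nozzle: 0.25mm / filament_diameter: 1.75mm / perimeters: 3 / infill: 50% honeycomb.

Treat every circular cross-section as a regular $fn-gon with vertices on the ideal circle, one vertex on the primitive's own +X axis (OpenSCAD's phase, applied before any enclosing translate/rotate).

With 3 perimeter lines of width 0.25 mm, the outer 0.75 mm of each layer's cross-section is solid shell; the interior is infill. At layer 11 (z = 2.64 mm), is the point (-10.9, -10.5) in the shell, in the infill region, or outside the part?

At z = 2.64 mm: the r=8.5 cylinder gives a regular 32-gon of circumradius 8.5 (constant along its height); the cylinder at (12.5, 10.5): section is a regular 32-gon, circumradius r=8.5; After the difference (first − rest): starting from the r=8.5 cylinder, the r=8.5 cylinder at (12.5, 10.5) partially overlaps it — only the 1.87 mm² overlap (of its 225.52 mm²) is removed, clipping the outline — 1 connected region. Overall, the cross-section is a single solid region. The nearest boundary edge runs (-4.72, -7.07)→(-6.01, -6.01); distance from the point to it = 6.64 mm. The point is not inside any of the regions above, so it lies outside the cross-section (6.64 mm from the nearest boundary).

outside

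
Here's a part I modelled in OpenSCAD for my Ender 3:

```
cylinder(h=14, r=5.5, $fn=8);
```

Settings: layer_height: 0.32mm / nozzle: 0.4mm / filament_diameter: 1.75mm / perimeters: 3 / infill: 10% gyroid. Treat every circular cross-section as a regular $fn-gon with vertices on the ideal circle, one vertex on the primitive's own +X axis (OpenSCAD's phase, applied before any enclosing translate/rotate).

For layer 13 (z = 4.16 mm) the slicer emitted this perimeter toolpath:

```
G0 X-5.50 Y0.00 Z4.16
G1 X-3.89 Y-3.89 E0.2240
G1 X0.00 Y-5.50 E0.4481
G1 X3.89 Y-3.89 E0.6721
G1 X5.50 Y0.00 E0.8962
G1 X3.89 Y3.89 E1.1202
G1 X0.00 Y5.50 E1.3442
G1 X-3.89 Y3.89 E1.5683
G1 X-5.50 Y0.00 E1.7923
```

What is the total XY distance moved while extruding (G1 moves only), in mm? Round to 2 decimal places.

33.68 mm

Sum the Euclidean lengths of each G1 segment: total = 33.68 mm.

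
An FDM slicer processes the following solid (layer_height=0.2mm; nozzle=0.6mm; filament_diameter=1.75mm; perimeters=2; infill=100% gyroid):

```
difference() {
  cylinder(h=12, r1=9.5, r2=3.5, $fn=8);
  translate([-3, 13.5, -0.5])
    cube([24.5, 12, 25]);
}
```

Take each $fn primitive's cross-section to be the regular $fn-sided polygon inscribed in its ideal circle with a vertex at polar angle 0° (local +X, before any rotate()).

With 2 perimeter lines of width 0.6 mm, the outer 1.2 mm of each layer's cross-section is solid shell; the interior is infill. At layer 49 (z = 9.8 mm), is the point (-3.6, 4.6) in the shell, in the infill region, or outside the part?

outside

At z = 9.8 mm: the cone: at t=0.817 of its height the radius interpolates to r₁+(r₂−r₁)t = 4.600, giving a regular 8-gon of that circumradius; the cube at (-3, 13.5) is present — its section is the full 24.5×12 rectangle; Taking the first minus the rest: starting from the cone, the 24.5×12 cube at (-3, 13.5) misses the remaining region (no effect) — 1 connected region. Overall, the cross-section is a single solid region. The nearest boundary edge runs (-3.25, 3.25)→(0.00, 4.60); distance from the point to it = 1.38 mm. The point is not inside any of the regions above, so it lies outside the cross-section (1.38 mm from the nearest boundary).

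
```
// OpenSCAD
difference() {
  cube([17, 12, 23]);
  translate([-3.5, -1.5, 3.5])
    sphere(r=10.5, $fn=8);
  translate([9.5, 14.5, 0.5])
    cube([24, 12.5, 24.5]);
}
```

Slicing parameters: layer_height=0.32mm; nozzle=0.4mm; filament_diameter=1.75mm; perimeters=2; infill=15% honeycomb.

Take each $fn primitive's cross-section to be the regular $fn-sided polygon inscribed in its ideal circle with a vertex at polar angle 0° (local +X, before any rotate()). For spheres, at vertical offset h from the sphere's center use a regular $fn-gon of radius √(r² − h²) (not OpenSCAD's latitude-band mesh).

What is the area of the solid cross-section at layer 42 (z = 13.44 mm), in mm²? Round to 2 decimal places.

204.00 mm²

At z = 13.44 mm: the 17×12 cube contributes its full rectangle (area 204.00 mm²); the r=10.5 sphere at (-3.5, -1.5) contributes a regular 8-gon of circumradius √(10.5²−9.94²) = 3.383 (area = (8/2)·3.383²·sin(360°/8) = 32.38 mm²); the cube at (9.5, 14.5) is present — its section is the full 24×12.5 rectangle (area 300.00 mm²); Subtracting the remaining from the first: starting from the 17×12 cube (204.00 mm²), the r=10.5 sphere at (-3.5, -1.5) misses the remaining region (no effect); the 24×12.5 cube at (9.5, 14.5) misses the remaining region (no effect) — area = 204.00 mm². Overall, the cross-section is a single solid region. Net area = 204.00 mm².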